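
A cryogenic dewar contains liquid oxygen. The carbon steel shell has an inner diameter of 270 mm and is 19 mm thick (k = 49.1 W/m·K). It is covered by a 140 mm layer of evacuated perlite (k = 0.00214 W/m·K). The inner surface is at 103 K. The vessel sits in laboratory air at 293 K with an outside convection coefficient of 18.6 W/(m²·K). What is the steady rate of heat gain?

Radial (spherical) resistances in series:
R_carbon steel shell = (1/0.135 − 1/0.154)/(4π×49.1) = 0.001481 K/W
R_evacuated perlite = (1/0.154 − 1/0.294)/(4π×0.00214) = 115 K/W
R_outer film = 1/(h·4πr_o²) = 1/(18.6×4π×0.294²) = 0.0495 K/W
R_total = 115 K/W
Q = ΔT/R_total = 190/115

Q ≈ 1.65 W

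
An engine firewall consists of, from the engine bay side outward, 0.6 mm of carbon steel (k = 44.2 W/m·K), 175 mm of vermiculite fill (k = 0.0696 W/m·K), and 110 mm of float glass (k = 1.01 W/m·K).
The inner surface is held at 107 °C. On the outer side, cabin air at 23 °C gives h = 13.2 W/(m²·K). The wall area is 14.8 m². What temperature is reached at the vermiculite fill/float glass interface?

Thermal resistances in series:
R_carbon steel = L/(kA) = 0.0006/(44.2×14.8) = 9.172×10^-7 K/W
R_vermiculite fill = L/(kA) = 0.175/(0.0696×14.8) = 0.1699 K/W
R_float glass = L/(kA) = 0.11/(1.01×14.8) = 0.007359 K/W
R_outer film = 1/(h_o·A) = 1/(13.2×14.8) = 0.005119 K/W
R_total = 0.1824 K/W;  Q = ΔT/R_total = 84/0.1824 = 460.6 W
T_interface = T_inner − Q·ΣR(inner→interface) = 107 − 461×0.1699

T ≈ 28.7 °C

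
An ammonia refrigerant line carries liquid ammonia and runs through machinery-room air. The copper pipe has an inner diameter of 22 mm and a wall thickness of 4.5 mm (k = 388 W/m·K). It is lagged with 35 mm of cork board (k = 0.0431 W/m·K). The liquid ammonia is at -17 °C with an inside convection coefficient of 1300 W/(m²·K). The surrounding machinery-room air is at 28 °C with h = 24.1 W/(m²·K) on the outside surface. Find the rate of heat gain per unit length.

For a radial system each layer contributes R = ln(r_out/r_in)/(2πkL); films add R = 1/(hA).
R_inner film = 1/(h_i·2πr₁L) = 1/(1300×2π×0.011×1) = 0.01113 K/W
R_copper pipe wall = ln(15.5/11)/(2π×388×1) = 1.407×10^-4 K/W
R_cork board = ln(50.5/15.5)/(2π×0.0431×1) = 4.362 K/W
R_outer film = 1/(h_o·2πr_oL) = 1/(24.1×2π×0.0505×1) = 0.1308 K/W
R_total = 4.504 K/W
Q = ΔT/R_total = 45/4.504

q′ ≈ 9.99 W/m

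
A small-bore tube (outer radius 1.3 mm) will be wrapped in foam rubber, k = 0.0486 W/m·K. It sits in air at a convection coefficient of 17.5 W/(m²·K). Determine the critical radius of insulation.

r_cr ≈ 2.78 mm

For a cylinder r_cr = k/h = 0.0486/17.5
r_cr = 2.78 mm; since the bare radius (1.3 mm) is below r_cr, adding a thin layer of insulation will *increase* heat loss.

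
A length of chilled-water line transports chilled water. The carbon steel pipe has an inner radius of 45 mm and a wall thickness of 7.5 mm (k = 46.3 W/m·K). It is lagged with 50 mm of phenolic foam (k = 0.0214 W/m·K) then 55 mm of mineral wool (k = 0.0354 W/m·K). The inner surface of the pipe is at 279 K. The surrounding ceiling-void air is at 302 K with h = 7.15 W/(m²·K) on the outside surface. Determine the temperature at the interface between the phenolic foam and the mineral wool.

T ≈ 295 K

Radial resistances (cylindrical: R_cond = ln(r_o/r_i)/(2πkL), R_conv = 1/(h·2πrL)):
R_carbon steel pipe wall = ln(52.5/45)/(2π×46.3×1) = 5.299×10^-4 K/W
R_phenolic foam = ln(102.5/52.5)/(2π×0.0214×1) = 4.976 K/W
R_mineral wool = ln(157.5/102.5)/(2π×0.0354×1) = 1.931 K/W
R_outer film = 1/(h_o·2πr_oL) = 1/(7.15×2π×0.1575×1) = 0.1413 K/W
R_total = 7.049 K/W
Q = ΔT/R_total = 23/7.049
Q = 3.26 W/m
T_interface = T_inner + Q·ΣR(inner→interface) = 279 + 3.26×4.976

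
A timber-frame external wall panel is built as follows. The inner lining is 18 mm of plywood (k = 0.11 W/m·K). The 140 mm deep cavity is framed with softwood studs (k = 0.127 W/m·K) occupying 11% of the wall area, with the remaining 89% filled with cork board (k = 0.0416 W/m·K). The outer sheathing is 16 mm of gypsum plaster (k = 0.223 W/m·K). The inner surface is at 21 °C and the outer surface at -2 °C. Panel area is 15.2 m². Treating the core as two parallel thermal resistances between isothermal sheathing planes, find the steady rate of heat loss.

Sheathing layers in series; stud and cavity paths in parallel between them.
R_inner = 0.018/(0.11×15.2) = 0.01077 K/W
R_stud  = 0.14/(0.127×0.11×15.2) = 0.6593 K/W
R_cav   = 0.14/(0.0416×0.89×15.2) = 0.2488 K/W
1/R_core = 1/R_stud + 1/R_cav → R_core = 0.1806 K/W
R_outer = 0.016/(0.223×15.2) = 0.00472 K/W
R_total = 0.1961 K/W
Q = ΔT/R_total = 23/0.1961

Q ≈ 117 W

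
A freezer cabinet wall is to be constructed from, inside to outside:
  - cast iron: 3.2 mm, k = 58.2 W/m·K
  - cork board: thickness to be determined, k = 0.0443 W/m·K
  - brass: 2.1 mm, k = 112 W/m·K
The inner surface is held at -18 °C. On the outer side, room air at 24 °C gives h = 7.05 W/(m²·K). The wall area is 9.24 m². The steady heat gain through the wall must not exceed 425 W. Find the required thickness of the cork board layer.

L ≈ 34.2 mm

Thermal resistances in series:
R_cast iron = L/(kA) = 0.0032/(58.2×9.24) = 5.951×10^-6 K/W
R_brass = L/(kA) = 0.0021/(112×9.24) = 2.029×10^-6 K/W
R_outer film = 1/(h_o·A) = 1/(7.05×9.24) = 0.01535 K/W
Sum of the known resistances R_other = 0.01536 K/W
Required total resistance R_tot = ΔT/Q_allow = 42/425 = 0.09882 K/W
R_cork board = R_tot − R_other = 0.08346 K/W
L = R·k·A = 0.08346×0.0443×9.24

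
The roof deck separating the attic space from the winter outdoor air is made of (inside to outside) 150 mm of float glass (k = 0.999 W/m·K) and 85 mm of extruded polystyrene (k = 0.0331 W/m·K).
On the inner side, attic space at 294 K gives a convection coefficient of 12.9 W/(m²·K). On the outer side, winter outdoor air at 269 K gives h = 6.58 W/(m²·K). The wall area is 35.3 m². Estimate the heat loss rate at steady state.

Series thermal resistances:
R_inner film = 1/(h_i·A) = 1/(12.9×35.3) = 0.002196 K/W
R_float glass = L/(kA) = 0.15/(0.999×35.3) = 0.004254 K/W
R_extruded polystyrene = L/(kA) = 0.085/(0.0331×35.3) = 0.07275 K/W
R_outer film = 1/(h_o·A) = 1/(6.58×35.3) = 0.004305 K/W
R_total = 0.0835 K/W
Q = ΔT / R_total = 25 / 0.0835

Q ≈ 299 W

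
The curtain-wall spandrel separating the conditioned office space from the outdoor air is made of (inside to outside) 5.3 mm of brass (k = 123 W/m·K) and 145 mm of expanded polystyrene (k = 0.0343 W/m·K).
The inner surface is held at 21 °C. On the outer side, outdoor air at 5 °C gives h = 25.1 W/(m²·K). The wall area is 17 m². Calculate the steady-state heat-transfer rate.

Q ≈ 63.7 W

Thermal resistances in series:
R_brass = L/(kA) = 0.0053/(123×17) = 2.535×10^-6 K/W
R_expanded polystyrene = L/(kA) = 0.145/(0.0343×17) = 0.2487 K/W
R_outer film = 1/(h_o·A) = 1/(25.1×17) = 0.002344 K/W
R_total = 0.251 K/W
Q = ΔT / R_total = 16 / 0.251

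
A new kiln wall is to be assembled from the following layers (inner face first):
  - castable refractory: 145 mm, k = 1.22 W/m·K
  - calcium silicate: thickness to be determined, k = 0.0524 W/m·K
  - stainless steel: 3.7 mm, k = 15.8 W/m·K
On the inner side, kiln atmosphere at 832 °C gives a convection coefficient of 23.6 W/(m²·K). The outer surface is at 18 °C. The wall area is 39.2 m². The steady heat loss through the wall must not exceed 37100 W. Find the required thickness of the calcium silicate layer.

L ≈ 36.6 mm

Series thermal resistances:
R_inner film = 1/(h_i·A) = 1/(23.6×39.2) = 0.001081 K/W
R_castable refractory = L/(kA) = 0.145/(1.22×39.2) = 0.003032 K/W
R_stainless steel = L/(kA) = 0.0037/(15.8×39.2) = 5.974×10^-6 K/W
Sum of the known resistances R_other = 0.004119 K/W
Required total resistance R_tot = ΔT/Q_allow = 814/37100 = 0.02194 K/W
R_calcium silicate = R_tot − R_other = 0.01782 K/W
L = R·k·A = 0.01782×0.0524×39.2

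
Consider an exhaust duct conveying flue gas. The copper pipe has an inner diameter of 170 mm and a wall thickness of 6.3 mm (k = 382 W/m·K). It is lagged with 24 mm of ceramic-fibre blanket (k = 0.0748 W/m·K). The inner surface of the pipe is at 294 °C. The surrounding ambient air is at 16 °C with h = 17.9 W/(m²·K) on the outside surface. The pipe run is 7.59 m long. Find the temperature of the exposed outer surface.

T ≈ 53.4 °C

Cylindrical conduction, so R = ln(r₂/r₁)/(2πkL) per layer, in series:
R_copper pipe wall = ln(91.3/85)/(2π×382×7.59) = 3.925×10^-6 K/W
R_ceramic-fibre blanket = ln(115.3/91.3)/(2π×0.0748×7.59) = 0.06543 K/W
R_outer film = 1/(h_o·2πr_oL) = 1/(17.9×2π×0.1153×7.59) = 0.01016 K/W
R_total = 0.07559 K/W
Q = ΔT/R_total = 278/0.07559
Q = 3680 W
T_interface = T_inner − Q·ΣR(inner→interface) = 294 − 3680×0.06543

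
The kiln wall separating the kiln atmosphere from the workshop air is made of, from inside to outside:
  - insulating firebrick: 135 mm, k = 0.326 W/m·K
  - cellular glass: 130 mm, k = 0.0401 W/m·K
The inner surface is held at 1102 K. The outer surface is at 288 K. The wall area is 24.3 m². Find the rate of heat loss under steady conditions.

Model the wall as resistances in series:
R_insulating firebrick = L/(kA) = 0.135/(0.326×24.3) = 0.01704 K/W
R_cellular glass = L/(kA) = 0.13/(0.0401×24.3) = 0.1334 K/W
R_total = 0.1505 K/W
Q = ΔT / R_total = 814 / 0.1505

Q ≈ 5410 W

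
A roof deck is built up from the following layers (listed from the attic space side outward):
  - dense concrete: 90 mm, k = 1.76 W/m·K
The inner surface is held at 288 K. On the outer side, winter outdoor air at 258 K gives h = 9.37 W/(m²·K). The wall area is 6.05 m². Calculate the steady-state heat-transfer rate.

Q ≈ 1150 W

Series thermal resistances:
R_dense concrete = L/(kA) = 0.09/(1.76×6.05) = 0.008452 K/W
R_outer film = 1/(h_o·A) = 1/(9.37×6.05) = 0.01764 K/W
R_total = 0.02609 K/W
Q = ΔT / R_total = 30 / 0.02609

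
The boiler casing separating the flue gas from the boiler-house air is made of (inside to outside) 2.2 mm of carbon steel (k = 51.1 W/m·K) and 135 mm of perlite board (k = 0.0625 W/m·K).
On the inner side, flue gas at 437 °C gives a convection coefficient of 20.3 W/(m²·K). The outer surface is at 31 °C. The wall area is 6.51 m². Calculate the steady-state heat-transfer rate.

Q ≈ 1200 W

Using the resistance-network approach (series):
R_inner film = 1/(h_i·A) = 1/(20.3×6.51) = 0.007567 K/W
R_carbon steel = L/(kA) = 0.0022/(51.1×6.51) = 6.613×10^-6 K/W
R_perlite board = L/(kA) = 0.135/(0.0625×6.51) = 0.3318 K/W
R_total = 0.3394 K/W
Q = ΔT / R_total = 406 / 0.3394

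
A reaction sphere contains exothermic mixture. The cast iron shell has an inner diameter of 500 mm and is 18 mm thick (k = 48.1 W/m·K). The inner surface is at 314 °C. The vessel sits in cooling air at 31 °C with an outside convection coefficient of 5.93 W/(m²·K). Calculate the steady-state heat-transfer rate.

Each spherical layer contributes R = (1/r_i − 1/r_o)/(4πk):
R_cast iron shell = (1/0.25 − 1/0.268)/(4π×48.1) = 4.445×10^-4 K/W
R_outer film = 1/(h·4πr_o²) = 1/(5.93×4π×0.268²) = 0.1868 K/W
R_total = 0.1873 K/W
Q = ΔT/R_total = 283/0.1873

Q ≈ 1510 W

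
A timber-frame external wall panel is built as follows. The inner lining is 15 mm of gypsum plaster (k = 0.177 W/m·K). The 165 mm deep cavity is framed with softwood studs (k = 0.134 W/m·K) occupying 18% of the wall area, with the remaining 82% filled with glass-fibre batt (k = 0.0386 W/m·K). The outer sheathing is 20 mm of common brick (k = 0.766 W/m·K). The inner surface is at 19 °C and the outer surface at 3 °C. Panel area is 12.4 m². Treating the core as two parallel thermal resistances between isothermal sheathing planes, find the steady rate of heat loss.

Q ≈ 64.6 W

Sheathing layers in series; stud and cavity paths in parallel between them.
R_inner = 0.015/(0.177×12.4) = 0.006834 K/W
R_stud  = 0.165/(0.134×0.18×12.4) = 0.5517 K/W
R_cav   = 0.165/(0.0386×0.82×12.4) = 0.4204 K/W
1/R_core = 1/R_stud + 1/R_cav → R_core = 0.2386 K/W
R_outer = 0.02/(0.766×12.4) = 0.002106 K/W
R_total = 0.2475 K/W
Q = ΔT/R_total = 16/0.2475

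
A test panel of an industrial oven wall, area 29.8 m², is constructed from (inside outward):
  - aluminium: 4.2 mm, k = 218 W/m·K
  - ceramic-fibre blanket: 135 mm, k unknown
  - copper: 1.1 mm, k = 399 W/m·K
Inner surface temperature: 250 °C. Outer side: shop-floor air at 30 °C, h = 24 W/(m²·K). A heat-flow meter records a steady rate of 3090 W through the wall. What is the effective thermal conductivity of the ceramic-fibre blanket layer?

k ≈ 0.0649 W/(m·K)

Treating each layer as a thermal resistance in series:
R_aluminium = L/(kA) = 0.0042/(218×29.8) = 6.465×10^-7 K/W
R_copper = L/(kA) = 0.0011/(399×29.8) = 9.251×10^-8 K/W
R_outer film = 1/(h_o·A) = 1/(24×29.8) = 0.001398 K/W
Sum of known resistances R_other = 0.001399 K/W
Total R = ΔT/Q = 220/3090 = 0.0712 K/W
R_ceramic-fibre blanket = R_total − R_other = 0.0698 K/W
k = L/(R·A) = 0.135/(0.0698×29.8)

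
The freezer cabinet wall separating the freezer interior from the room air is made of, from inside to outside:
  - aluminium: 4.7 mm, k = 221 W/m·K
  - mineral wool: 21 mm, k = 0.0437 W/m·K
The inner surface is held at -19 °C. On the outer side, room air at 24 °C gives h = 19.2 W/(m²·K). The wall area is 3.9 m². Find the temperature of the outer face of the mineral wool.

T ≈ 19.8 °C

Series thermal resistances:
R_aluminium = L/(kA) = 0.0047/(221×3.9) = 5.453×10^-6 K/W
R_mineral wool = L/(kA) = 0.021/(0.0437×3.9) = 0.1232 K/W
R_outer film = 1/(h_o·A) = 1/(19.2×3.9) = 0.01335 K/W
R_total = 0.1366 K/W;  Q = ΔT/R_total = 43/0.1366 = 314.8 W
T_interface = T_inner + Q·ΣR(inner→interface) = -19 + 315×0.1232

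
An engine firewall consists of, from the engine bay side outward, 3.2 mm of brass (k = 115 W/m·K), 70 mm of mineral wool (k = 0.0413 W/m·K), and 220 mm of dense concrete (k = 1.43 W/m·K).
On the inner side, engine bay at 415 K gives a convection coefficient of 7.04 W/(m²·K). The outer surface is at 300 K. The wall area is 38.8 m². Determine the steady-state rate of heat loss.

Q ≈ 2240 W

Thermal resistances in series:
R_inner film = 1/(h_i·A) = 1/(7.04×38.8) = 0.003661 K/W
R_brass = L/(kA) = 0.0032/(115×38.8) = 7.172×10^-7 K/W
R_mineral wool = L/(kA) = 0.07/(0.0413×38.8) = 0.04368 K/W
R_dense concrete = L/(kA) = 0.22/(1.43×38.8) = 0.003965 K/W
R_total = 0.05131 K/W
Q = ΔT / R_total = 115 / 0.05131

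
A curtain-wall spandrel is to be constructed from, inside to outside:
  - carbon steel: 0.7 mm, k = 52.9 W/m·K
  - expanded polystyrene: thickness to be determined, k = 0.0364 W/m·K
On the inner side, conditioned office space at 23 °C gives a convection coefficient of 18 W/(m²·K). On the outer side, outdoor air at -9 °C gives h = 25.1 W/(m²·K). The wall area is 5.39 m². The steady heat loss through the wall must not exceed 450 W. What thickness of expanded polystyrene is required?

L ≈ 10.5 mm

Series thermal resistances:
R_inner film = 1/(h_i·A) = 1/(18×5.39) = 0.01031 K/W
R_carbon steel = L/(kA) = 0.0007/(52.9×5.39) = 2.455×10^-6 K/W
R_outer film = 1/(h_o·A) = 1/(25.1×5.39) = 0.007392 K/W
Sum of the known resistances R_other = 0.0177 K/W
Required total resistance R_tot = ΔT/Q_allow = 32/450 = 0.07111 K/W
R_expanded polystyrene = R_tot − R_other = 0.05341 K/W
L = R·k·A = 0.05341×0.0364×5.39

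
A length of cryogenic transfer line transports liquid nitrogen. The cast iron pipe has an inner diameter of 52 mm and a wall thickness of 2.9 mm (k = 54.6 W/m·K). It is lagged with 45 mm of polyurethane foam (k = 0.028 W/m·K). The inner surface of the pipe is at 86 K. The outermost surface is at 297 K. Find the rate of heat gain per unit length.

For a radial system each layer contributes R = ln(r_out/r_in)/(2πkL); films add R = 1/(hA).
R_cast iron pipe wall = ln(28.9/26)/(2π×54.6×1) = 3.082×10^-4 K/W
R_polyurethane foam = ln(73.9/28.9)/(2π×0.028×1) = 5.337 K/W
R_total = 5.337 K/W
Q = ΔT/R_total = 211/5.337

q′ ≈ 39.5 W/m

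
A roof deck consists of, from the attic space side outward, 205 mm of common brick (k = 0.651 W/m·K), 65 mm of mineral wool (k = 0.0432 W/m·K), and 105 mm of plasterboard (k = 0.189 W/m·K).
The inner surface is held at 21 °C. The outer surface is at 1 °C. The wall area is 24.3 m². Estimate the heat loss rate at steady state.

Q ≈ 205 W

Using the resistance-network approach (series):
R_common brick = L/(kA) = 0.205/(0.651×24.3) = 0.01296 K/W
R_mineral wool = L/(kA) = 0.065/(0.0432×24.3) = 0.06192 K/W
R_plasterboard = L/(kA) = 0.105/(0.189×24.3) = 0.02286 K/W
R_total = 0.09774 K/W
Q = ΔT / R_total = 20 / 0.09774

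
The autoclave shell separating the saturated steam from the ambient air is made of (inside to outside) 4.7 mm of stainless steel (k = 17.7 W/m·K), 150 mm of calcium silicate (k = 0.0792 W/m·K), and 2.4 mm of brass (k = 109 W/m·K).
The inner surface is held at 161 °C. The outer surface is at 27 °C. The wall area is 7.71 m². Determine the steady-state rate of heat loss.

Series thermal resistances:
R_stainless steel = L/(kA) = 0.0047/(17.7×7.71) = 3.444×10^-5 K/W
R_calcium silicate = L/(kA) = 0.15/(0.0792×7.71) = 0.2456 K/W
R_brass = L/(kA) = 0.0024/(109×7.71) = 2.856×10^-6 K/W
R_total = 0.2457 K/W
Q = ΔT / R_total = 134 / 0.2457

Q ≈ 545 W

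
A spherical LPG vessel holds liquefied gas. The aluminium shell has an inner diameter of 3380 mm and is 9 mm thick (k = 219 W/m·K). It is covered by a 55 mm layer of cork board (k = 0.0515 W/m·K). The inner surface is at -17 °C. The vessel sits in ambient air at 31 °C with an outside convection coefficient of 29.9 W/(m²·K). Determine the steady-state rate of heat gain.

Q ≈ 1630 W

Spherical conduction: R = (1/r_in − 1/r_out)/(4πk) per layer; series-sum.
R_aluminium shell = (1/1.69 − 1/1.699)/(4π×219) = 1.139×10^-6 K/W
R_cork board = (1/1.699 − 1/1.754)/(4π×0.0515) = 0.02852 K/W
R_outer film = 1/(h·4πr_o²) = 1/(29.9×4π×1.754²) = 8.651×10^-4 K/W
R_total = 0.02938 K/W
Q = ΔT/R_total = 48/0.02938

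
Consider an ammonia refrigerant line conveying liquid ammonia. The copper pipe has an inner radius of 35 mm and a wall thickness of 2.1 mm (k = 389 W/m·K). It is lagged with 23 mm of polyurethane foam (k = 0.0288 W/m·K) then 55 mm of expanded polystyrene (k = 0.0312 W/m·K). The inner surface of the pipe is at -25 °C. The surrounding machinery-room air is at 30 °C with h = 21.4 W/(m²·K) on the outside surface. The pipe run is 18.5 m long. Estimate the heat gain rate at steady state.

Q ≈ 168 W

Treating each annulus and film as a series resistance:
R_copper pipe wall = ln(37.1/35)/(2π×389×18.5) = 1.289×10^-6 K/W
R_polyurethane foam = ln(60.1/37.1)/(2π×0.0288×18.5) = 0.1441 K/W
R_expanded polystyrene = ln(115.1/60.1)/(2π×0.0312×18.5) = 0.1792 K/W
R_outer film = 1/(h_o·2πr_oL) = 1/(21.4×2π×0.1151×18.5) = 0.003493 K/W
R_total = 0.3268 K/W
Q = ΔT/R_total = 55/0.3268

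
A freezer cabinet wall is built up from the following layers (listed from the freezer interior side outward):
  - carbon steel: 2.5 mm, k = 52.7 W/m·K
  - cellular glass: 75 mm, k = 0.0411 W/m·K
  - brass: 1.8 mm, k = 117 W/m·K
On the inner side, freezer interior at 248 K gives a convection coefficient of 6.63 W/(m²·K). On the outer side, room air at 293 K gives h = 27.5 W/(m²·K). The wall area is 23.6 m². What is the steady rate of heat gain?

Q ≈ 528 W

Treating each layer as a thermal resistance in series:
R_inner film = 1/(h_i·A) = 1/(6.63×23.6) = 0.006391 K/W
R_carbon steel = L/(kA) = 0.0025/(52.7×23.6) = 2.01×10^-6 K/W
R_cellular glass = L/(kA) = 0.075/(0.0411×23.6) = 0.07732 K/W
R_brass = L/(kA) = 0.0018/(117×23.6) = 6.519×10^-7 K/W
R_outer film = 1/(h_o·A) = 1/(27.5×23.6) = 0.001541 K/W
R_total = 0.08526 K/W
Q = ΔT / R_total = 45 / 0.08526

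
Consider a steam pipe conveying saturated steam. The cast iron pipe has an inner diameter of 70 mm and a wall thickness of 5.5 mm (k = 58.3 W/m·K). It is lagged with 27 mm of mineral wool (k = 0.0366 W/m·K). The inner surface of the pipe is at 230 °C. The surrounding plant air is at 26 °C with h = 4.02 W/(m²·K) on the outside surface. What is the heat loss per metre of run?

q′ ≈ 72.6 W/m

Cylindrical conduction, so R = ln(r₂/r₁)/(2πkL) per layer, in series:
R_cast iron pipe wall = ln(40.5/35)/(2π×58.3×1) = 3.984×10^-4 K/W
R_mineral wool = ln(67.5/40.5)/(2π×0.0366×1) = 2.221 K/W
R_outer film = 1/(h_o·2πr_oL) = 1/(4.02×2π×0.0675×1) = 0.5865 K/W
R_total = 2.808 K/W
Q = ΔT/R_total = 204/2.808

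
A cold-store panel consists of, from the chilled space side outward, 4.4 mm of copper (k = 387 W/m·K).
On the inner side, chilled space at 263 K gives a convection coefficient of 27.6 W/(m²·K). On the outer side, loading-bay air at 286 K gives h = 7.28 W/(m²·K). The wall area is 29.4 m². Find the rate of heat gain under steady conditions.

Q ≈ 3900 W

Thermal resistances in series:
R_inner film = 1/(h_i·A) = 1/(27.6×29.4) = 0.001232 K/W
R_copper = L/(kA) = 0.0044/(387×29.4) = 3.867×10^-7 K/W
R_outer film = 1/(h_o·A) = 1/(7.28×29.4) = 0.004672 K/W
R_total = 0.005905 K/W
Q = ΔT / R_total = 23 / 0.005905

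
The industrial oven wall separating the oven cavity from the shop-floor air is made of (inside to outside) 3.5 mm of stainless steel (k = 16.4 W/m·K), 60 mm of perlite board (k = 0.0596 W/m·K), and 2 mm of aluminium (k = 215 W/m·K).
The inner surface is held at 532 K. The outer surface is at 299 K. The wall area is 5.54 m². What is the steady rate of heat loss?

Q ≈ 1280 W

Model the wall as resistances in series:
R_stainless steel = L/(kA) = 0.0035/(16.4×5.54) = 3.852×10^-5 K/W
R_perlite board = L/(kA) = 0.06/(0.0596×5.54) = 0.1817 K/W
R_aluminium = L/(kA) = 0.002/(215×5.54) = 1.679×10^-6 K/W
R_total = 0.1818 K/W
Q = ΔT / R_total = 233 / 0.1818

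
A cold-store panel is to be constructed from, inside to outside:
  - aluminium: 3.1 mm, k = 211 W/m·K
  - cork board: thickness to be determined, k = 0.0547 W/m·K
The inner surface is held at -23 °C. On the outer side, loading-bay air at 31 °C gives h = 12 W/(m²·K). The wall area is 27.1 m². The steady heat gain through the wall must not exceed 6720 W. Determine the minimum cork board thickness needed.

L ≈ 7.35 mm

Treating each layer as a thermal resistance in series:
R_aluminium = L/(kA) = 0.0031/(211×27.1) = 5.421×10^-7 K/W
R_outer film = 1/(h_o·A) = 1/(12×27.1) = 0.003075 K/W
Sum of the known resistances R_other = 0.003076 K/W
Required total resistance R_tot = ΔT/Q_allow = 54/6720 = 0.008036 K/W
R_cork board = R_tot − R_other = 0.00496 K/W
L = R·k·A = 0.00496×0.0547×27.1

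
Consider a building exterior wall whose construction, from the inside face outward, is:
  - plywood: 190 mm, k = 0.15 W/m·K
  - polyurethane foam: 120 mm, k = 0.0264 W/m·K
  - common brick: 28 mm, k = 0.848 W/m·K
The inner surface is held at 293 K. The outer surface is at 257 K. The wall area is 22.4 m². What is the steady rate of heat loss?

Series thermal resistances:
R_plywood = L/(kA) = 0.19/(0.15×22.4) = 0.05655 K/W
R_polyurethane foam = L/(kA) = 0.12/(0.0264×22.4) = 0.2029 K/W
R_common brick = L/(kA) = 0.028/(0.848×22.4) = 0.001474 K/W
R_total = 0.2609 K/W
Q = ΔT / R_total = 36 / 0.2609

Q ≈ 138 W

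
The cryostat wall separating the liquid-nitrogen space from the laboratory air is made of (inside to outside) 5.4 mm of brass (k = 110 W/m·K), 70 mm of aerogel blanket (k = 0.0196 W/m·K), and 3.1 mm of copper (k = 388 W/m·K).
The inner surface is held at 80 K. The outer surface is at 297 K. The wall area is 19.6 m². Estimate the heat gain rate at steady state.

Q ≈ 1190 W

Thermal resistances in series:
R_brass = L/(kA) = 0.0054/(110×19.6) = 2.505×10^-6 K/W
R_aerogel blanket = L/(kA) = 0.07/(0.0196×19.6) = 0.1822 K/W
R_copper = L/(kA) = 0.0031/(388×19.6) = 4.076×10^-7 K/W
R_total = 0.1822 K/W
Q = ΔT / R_total = 217 / 0.1822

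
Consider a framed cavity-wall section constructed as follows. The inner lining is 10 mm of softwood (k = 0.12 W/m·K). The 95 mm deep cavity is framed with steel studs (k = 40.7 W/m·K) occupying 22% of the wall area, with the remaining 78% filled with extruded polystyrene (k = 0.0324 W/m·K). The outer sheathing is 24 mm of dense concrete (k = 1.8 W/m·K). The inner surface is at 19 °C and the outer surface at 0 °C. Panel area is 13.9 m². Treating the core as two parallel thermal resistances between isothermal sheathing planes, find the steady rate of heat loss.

Sheathing layers in series; stud and cavity paths in parallel between them.
R_inner = 0.01/(0.12×13.9) = 0.005995 K/W
R_stud  = 0.095/(40.7×0.22×13.9) = 7.633×10^-4 K/W
R_cav   = 0.095/(0.0324×0.78×13.9) = 0.2704 K/W
1/R_core = 1/R_stud + 1/R_cav → R_core = 7.611×10^-4 K/W
R_outer = 0.024/(1.8×13.9) = 9.592×10^-4 K/W
R_total = 0.007716 K/W
Q = ΔT/R_total = 19/0.007716

Q ≈ 2460 W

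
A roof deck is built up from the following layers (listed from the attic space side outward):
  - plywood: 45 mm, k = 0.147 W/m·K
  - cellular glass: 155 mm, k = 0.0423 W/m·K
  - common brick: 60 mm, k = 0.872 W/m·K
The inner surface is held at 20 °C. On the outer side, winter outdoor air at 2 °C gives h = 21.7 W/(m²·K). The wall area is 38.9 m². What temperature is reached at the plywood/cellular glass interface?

T ≈ 18.7 °C

Thermal resistances in series:
R_plywood = L/(kA) = 0.045/(0.147×38.9) = 0.007869 K/W
R_cellular glass = L/(kA) = 0.155/(0.0423×38.9) = 0.0942 K/W
R_common brick = L/(kA) = 0.06/(0.872×38.9) = 0.001769 K/W
R_outer film = 1/(h_o·A) = 1/(21.7×38.9) = 0.001185 K/W
R_total = 0.105 K/W;  Q = ΔT/R_total = 18/0.105 = 171.4 W
T_interface = T_inner − Q·ΣR(inner→interface) = 20 − 171×0.007869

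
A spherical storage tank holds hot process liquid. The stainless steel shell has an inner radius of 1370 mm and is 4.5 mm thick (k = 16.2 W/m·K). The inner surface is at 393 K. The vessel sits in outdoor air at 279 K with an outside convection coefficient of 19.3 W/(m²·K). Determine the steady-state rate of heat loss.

Q ≈ 52000 W

Spherical conduction: R = (1/r_in − 1/r_out)/(4πk) per layer; series-sum.
R_stainless steel shell = (1/1.37 − 1/1.3745)/(4π×16.2) = 1.174×10^-5 K/W
R_outer film = 1/(h·4πr_o²) = 1/(19.3×4π×1.3745²) = 0.002182 K/W
R_total = 0.002194 K/W
Q = ΔT/R_total = 114/0.002194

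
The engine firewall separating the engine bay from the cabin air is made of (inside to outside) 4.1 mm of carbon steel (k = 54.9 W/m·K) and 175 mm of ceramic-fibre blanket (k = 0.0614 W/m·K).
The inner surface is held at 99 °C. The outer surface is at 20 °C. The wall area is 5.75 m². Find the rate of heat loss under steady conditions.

Model the wall as resistances in series:
R_carbon steel = L/(kA) = 0.0041/(54.9×5.75) = 1.299×10^-5 K/W
R_ceramic-fibre blanket = L/(kA) = 0.175/(0.0614×5.75) = 0.4957 K/W
R_total = 0.4957 K/W
Q = ΔT / R_total = 79 / 0.4957

Q ≈ 159 W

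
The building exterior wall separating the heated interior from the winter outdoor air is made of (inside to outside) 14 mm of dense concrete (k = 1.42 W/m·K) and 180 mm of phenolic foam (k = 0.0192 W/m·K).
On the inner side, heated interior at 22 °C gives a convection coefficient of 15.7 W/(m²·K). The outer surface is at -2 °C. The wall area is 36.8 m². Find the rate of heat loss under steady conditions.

Q ≈ 93.5 W

Treating each layer as a thermal resistance in series:
R_inner film = 1/(h_i·A) = 1/(15.7×36.8) = 0.001731 K/W
R_dense concrete = L/(kA) = 0.014/(1.42×36.8) = 2.679×10^-4 K/W
R_phenolic foam = L/(kA) = 0.18/(0.0192×36.8) = 0.2548 K/W
R_total = 0.2568 K/W
Q = ΔT / R_total = 24 / 0.2568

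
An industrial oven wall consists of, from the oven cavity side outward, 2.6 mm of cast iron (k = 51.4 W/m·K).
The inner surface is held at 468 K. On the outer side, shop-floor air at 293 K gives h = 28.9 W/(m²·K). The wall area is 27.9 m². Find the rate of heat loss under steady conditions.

Model the wall as resistances in series:
R_cast iron = L/(kA) = 0.0026/(51.4×27.9) = 1.813×10^-6 K/W
R_outer film = 1/(h_o·A) = 1/(28.9×27.9) = 0.00124 K/W
R_total = 0.001242 K/W
Q = ΔT / R_total = 175 / 0.001242

Q ≈ 141000 W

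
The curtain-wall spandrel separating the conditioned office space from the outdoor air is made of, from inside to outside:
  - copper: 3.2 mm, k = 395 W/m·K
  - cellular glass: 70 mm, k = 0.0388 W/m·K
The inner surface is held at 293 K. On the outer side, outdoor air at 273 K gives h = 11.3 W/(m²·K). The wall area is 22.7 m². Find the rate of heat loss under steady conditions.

Q ≈ 240 W

Treating each layer as a thermal resistance in series:
R_copper = L/(kA) = 0.0032/(395×22.7) = 3.569×10^-7 K/W
R_cellular glass = L/(kA) = 0.07/(0.0388×22.7) = 0.07948 K/W
R_outer film = 1/(h_o·A) = 1/(11.3×22.7) = 0.003898 K/W
R_total = 0.08338 K/W
Q = ΔT / R_total = 20 / 0.08338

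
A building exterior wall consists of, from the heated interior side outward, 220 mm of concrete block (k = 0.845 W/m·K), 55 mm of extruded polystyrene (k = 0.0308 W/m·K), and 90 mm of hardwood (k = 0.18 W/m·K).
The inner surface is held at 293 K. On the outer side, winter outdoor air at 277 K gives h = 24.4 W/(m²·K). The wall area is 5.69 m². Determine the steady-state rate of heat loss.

Q ≈ 35.2 W

Model the wall as resistances in series:
R_concrete block = L/(kA) = 0.22/(0.845×5.69) = 0.04576 K/W
R_extruded polystyrene = L/(kA) = 0.055/(0.0308×5.69) = 0.3138 K/W
R_hardwood = L/(kA) = 0.09/(0.18×5.69) = 0.08787 K/W
R_outer film = 1/(h_o·A) = 1/(24.4×5.69) = 0.007203 K/W
R_total = 0.4547 K/W
Q = ΔT / R_total = 16 / 0.4547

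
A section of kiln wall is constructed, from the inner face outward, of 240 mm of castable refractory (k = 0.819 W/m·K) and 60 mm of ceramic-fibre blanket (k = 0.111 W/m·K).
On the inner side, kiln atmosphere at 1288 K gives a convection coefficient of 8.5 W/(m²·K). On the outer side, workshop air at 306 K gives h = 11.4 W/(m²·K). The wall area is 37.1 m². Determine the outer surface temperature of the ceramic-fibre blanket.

Series thermal resistances:
R_inner film = 1/(h_i·A) = 1/(8.5×37.1) = 0.003171 K/W
R_castable refractory = L/(kA) = 0.24/(0.819×37.1) = 0.007899 K/W
R_ceramic-fibre blanket = L/(kA) = 0.06/(0.111×37.1) = 0.01457 K/W
R_outer film = 1/(h_o·A) = 1/(11.4×37.1) = 0.002364 K/W
R_total = 0.028 K/W;  Q = ΔT/R_total = 982/0.028 = 35070 W
T_interface = T_inner − Q·ΣR(inner→interface) = 1288 − 35100×0.02564

T ≈ 389 K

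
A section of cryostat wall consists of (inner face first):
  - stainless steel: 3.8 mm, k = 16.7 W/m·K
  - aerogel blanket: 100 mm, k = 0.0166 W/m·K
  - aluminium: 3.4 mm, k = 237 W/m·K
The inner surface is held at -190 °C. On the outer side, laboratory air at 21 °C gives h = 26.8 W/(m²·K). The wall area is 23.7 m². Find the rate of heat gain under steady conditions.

Q ≈ 825 W

Series thermal resistances:
R_stainless steel = L/(kA) = 0.0038/(16.7×23.7) = 9.601×10^-6 K/W
R_aerogel blanket = L/(kA) = 0.1/(0.0166×23.7) = 0.2542 K/W
R_aluminium = L/(kA) = 0.0034/(237×23.7) = 6.053×10^-7 K/W
R_outer film = 1/(h_o·A) = 1/(26.8×23.7) = 0.001574 K/W
R_total = 0.2558 K/W
Q = ΔT / R_total = 211 / 0.2558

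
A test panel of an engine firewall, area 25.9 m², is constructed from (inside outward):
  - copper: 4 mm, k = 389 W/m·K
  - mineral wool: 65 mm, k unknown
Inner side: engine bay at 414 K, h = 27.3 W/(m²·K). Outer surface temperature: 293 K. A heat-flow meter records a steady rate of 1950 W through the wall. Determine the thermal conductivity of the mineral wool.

Treating each layer as a thermal resistance in series:
R_inner film = 1/(h_i·A) = 1/(27.3×25.9) = 0.001414 K/W
R_copper = L/(kA) = 0.004/(389×25.9) = 3.97×10^-7 K/W
Sum of known resistances R_other = 0.001415 K/W
Total R = ΔT/Q = 121/1950 = 0.06205 K/W
R_mineral wool = R_total − R_other = 0.06064 K/W
k = L/(R·A) = 0.065/(0.06064×25.9)

k ≈ 0.0414 W/(m·K)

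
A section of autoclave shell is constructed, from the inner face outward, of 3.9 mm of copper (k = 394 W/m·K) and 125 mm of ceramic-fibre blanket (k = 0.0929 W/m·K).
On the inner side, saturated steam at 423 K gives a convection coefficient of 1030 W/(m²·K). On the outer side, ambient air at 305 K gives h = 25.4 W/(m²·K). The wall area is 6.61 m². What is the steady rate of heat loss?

Model the wall as resistances in series:
R_inner film = 1/(h_i·A) = 1/(1030×6.61) = 1.469×10^-4 K/W
R_copper = L/(kA) = 0.0039/(394×6.61) = 1.498×10^-6 K/W
R_ceramic-fibre blanket = L/(kA) = 0.125/(0.0929×6.61) = 0.2036 K/W
R_outer film = 1/(h_o·A) = 1/(25.4×6.61) = 0.005956 K/W
R_total = 0.2097 K/W
Q = ΔT / R_total = 118 / 0.2097

Q ≈ 563 W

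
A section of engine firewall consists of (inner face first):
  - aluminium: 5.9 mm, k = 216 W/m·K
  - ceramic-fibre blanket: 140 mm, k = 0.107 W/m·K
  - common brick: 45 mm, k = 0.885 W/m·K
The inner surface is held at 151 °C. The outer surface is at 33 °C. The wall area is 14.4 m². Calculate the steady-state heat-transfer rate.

Thermal resistances in series:
R_aluminium = L/(kA) = 0.0059/(216×14.4) = 1.897×10^-6 K/W
R_ceramic-fibre blanket = L/(kA) = 0.14/(0.107×14.4) = 0.09086 K/W
R_common brick = L/(kA) = 0.045/(0.885×14.4) = 0.003531 K/W
R_total = 0.09439 K/W
Q = ΔT / R_total = 118 / 0.09439

Q ≈ 1250 W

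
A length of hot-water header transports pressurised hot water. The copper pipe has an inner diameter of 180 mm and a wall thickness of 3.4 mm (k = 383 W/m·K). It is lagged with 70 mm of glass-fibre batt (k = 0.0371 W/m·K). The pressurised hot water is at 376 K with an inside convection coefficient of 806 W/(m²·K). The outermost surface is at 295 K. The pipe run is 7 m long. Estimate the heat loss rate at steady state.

Q ≈ 236 W

Treating each annulus and film as a series resistance:
R_inner film = 1/(h_i·2πr₁L) = 1/(806×2π×0.09×7) = 3.134×10^-4 K/W
R_copper pipe wall = ln(93.4/90)/(2π×383×7) = 2.201×10^-6 K/W
R_glass-fibre batt = ln(163.4/93.4)/(2π×0.0371×7) = 0.3428 K/W
R_total = 0.3431 K/W
Q = ΔT/R_total = 81/0.3431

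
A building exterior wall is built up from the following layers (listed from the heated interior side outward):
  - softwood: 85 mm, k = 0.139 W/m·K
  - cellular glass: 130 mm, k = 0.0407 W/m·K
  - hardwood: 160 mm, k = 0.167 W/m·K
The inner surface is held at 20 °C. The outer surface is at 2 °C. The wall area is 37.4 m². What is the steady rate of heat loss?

Q ≈ 141 W

Series thermal resistances:
R_softwood = L/(kA) = 0.085/(0.139×37.4) = 0.01635 K/W
R_cellular glass = L/(kA) = 0.13/(0.0407×37.4) = 0.0854 K/W
R_hardwood = L/(kA) = 0.16/(0.167×37.4) = 0.02562 K/W
R_total = 0.1274 K/W
Q = ΔT / R_total = 18 / 0.1274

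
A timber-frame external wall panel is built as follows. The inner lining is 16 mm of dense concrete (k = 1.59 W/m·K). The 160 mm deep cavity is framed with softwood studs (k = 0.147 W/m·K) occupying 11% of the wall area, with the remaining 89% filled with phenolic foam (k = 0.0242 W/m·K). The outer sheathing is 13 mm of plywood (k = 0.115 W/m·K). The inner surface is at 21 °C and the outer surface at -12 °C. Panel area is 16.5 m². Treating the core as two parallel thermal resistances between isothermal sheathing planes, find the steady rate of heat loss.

Sheathing layers in series; stud and cavity paths in parallel between them.
R_inner = 0.016/(1.59×16.5) = 6.099×10^-4 K/W
R_stud  = 0.16/(0.147×0.11×16.5) = 0.5997 K/W
R_cav   = 0.16/(0.0242×0.89×16.5) = 0.4502 K/W
1/R_core = 1/R_stud + 1/R_cav → R_core = 0.2572 K/W
R_outer = 0.013/(0.115×16.5) = 0.006851 K/W
R_total = 0.2646 K/W
Q = ΔT/R_total = 33/0.2646

Q ≈ 125 W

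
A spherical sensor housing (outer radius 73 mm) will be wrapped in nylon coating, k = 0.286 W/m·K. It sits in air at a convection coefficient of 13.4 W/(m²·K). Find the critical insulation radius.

For a sphere r_cr = 2k/h = 2×0.286/13.4
r_cr = 42.7 mm; since the bare radius (73 mm) is above r_cr, any added insulation will reduce heat loss.

r_cr ≈ 42.7 mm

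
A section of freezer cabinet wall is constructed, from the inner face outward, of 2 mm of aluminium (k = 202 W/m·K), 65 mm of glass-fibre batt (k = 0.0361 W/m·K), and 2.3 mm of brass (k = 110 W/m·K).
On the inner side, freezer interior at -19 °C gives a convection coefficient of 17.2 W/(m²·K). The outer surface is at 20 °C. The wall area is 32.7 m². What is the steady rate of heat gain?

Q ≈ 686 W

Model the wall as resistances in series:
R_inner film = 1/(h_i·A) = 1/(17.2×32.7) = 0.001778 K/W
R_aluminium = L/(kA) = 0.002/(202×32.7) = 3.028×10^-7 K/W
R_glass-fibre batt = L/(kA) = 0.065/(0.0361×32.7) = 0.05506 K/W
R_brass = L/(kA) = 0.0023/(110×32.7) = 6.394×10^-7 K/W
R_total = 0.05684 K/W
Q = ΔT / R_total = 39 / 0.05684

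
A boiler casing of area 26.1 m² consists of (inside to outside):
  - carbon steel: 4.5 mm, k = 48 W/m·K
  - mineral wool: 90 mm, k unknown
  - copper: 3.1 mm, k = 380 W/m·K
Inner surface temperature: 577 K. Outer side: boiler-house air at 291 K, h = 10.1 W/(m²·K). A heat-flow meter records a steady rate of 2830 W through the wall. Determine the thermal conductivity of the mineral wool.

k ≈ 0.0355 W/(m·K)

Treating each layer as a thermal resistance in series:
R_carbon steel = L/(kA) = 0.0045/(48×26.1) = 3.592×10^-6 K/W
R_copper = L/(kA) = 0.0031/(380×26.1) = 3.126×10^-7 K/W
R_outer film = 1/(h_o·A) = 1/(10.1×26.1) = 0.003793 K/W
Sum of known resistances R_other = 0.003797 K/W
Total R = ΔT/Q = 286/2830 = 0.1011 K/W
R_mineral wool = R_total − R_other = 0.09726 K/W
k = L/(R·A) = 0.09/(0.09726×26.1)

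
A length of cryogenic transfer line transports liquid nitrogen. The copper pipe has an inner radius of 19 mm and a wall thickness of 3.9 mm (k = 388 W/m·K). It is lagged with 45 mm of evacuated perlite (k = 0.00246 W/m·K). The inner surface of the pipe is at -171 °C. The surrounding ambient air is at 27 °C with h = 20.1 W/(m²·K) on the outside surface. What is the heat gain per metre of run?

q′ ≈ 2.81 W/m

Treating each annulus and film as a series resistance:
R_copper pipe wall = ln(22.9/19)/(2π×388×1) = 7.658×10^-5 K/W
R_evacuated perlite = ln(67.9/22.9)/(2π×0.00246×1) = 70.32 K/W
R_outer film = 1/(h_o·2πr_oL) = 1/(20.1×2π×0.0679×1) = 0.1166 K/W
R_total = 70.44 K/W
Q = ΔT/R_total = 198/70.44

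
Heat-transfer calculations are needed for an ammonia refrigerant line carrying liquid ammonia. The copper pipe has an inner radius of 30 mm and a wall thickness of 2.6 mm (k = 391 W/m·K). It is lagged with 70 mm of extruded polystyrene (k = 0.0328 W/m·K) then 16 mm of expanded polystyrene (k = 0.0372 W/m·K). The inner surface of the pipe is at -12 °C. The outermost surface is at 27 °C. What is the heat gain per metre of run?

Treating each annulus and film as a series resistance:
R_copper pipe wall = ln(32.6/30)/(2π×391×1) = 3.383×10^-5 K/W
R_extruded polystyrene = ln(102.6/32.6)/(2π×0.0328×1) = 5.563 K/W
R_expanded polystyrene = ln(118.6/102.6)/(2π×0.0372×1) = 0.62 K/W
R_total = 6.183 K/W
Q = ΔT/R_total = 39/6.183

q′ ≈ 6.31 W/m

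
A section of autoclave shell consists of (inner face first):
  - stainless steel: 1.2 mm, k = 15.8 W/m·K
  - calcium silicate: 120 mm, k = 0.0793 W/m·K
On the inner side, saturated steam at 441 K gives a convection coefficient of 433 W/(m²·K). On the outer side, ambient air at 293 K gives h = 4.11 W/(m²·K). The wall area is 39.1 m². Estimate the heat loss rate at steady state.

Q ≈ 3290 W

Series thermal resistances:
R_inner film = 1/(h_i·A) = 1/(433×39.1) = 5.907×10^-5 K/W
R_stainless steel = L/(kA) = 0.0012/(15.8×39.1) = 1.942×10^-6 K/W
R_calcium silicate = L/(kA) = 0.12/(0.0793×39.1) = 0.0387 K/W
R_outer film = 1/(h_o·A) = 1/(4.11×39.1) = 0.006223 K/W
R_total = 0.04499 K/W
Q = ΔT / R_total = 148 / 0.04499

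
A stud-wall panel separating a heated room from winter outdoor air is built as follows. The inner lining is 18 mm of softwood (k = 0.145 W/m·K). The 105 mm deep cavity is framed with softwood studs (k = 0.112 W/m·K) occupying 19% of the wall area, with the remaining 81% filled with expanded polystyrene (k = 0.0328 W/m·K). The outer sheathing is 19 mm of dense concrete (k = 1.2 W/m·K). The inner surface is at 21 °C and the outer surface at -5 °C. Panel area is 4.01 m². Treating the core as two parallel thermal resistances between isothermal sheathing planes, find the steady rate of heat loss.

Sheathing layers in series; stud and cavity paths in parallel between them.
R_inner = 0.018/(0.145×4.01) = 0.03096 K/W
R_stud  = 0.105/(0.112×0.19×4.01) = 1.23 K/W
R_cav   = 0.105/(0.0328×0.81×4.01) = 0.9856 K/W
1/R_core = 1/R_stud + 1/R_cav → R_core = 0.5472 K/W
R_outer = 0.019/(1.2×4.01) = 0.003948 K/W
R_total = 0.5821 K/W
Q = ΔT/R_total = 26/0.5821

Q ≈ 44.7 W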